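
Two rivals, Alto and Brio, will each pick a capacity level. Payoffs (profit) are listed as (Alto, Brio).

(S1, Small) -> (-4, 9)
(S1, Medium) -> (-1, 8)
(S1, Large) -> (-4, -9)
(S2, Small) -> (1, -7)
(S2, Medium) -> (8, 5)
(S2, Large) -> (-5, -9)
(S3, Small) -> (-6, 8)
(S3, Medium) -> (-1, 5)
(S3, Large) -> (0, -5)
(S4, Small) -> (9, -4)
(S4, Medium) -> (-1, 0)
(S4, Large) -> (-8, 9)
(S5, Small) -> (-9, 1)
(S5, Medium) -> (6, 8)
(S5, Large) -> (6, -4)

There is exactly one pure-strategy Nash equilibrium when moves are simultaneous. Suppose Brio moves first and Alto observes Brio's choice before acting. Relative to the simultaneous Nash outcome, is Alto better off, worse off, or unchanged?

unchanged

Solve by backward induction (Brio leads).
- Small: Alto compares -4, 1, -6, 9, -9 and picks S4; Brio would get -4.
- Medium: Alto compares -1, 8, -1, -1, 6 and picks S2; Brio would get 5.
- Large: Alto compares -4, -5, 0, -8, 6 and picks S5; Brio would get -4.
Among -4, 5, -4, the best is 5 at Medium. Subgame-perfect outcome: (S2, Medium) with payoffs (8, 5).
For the simultaneous game, intersect best replies.
Alto's best replies: Small→S4; Medium→S2; Large→S5.
Brio's best replies: S1→Small; S2→Medium; S3→Small; S4→Large; S5→Medium.
The unique mutual best reply is (S2, Medium), giving (8, 5).
Alto earns 8 sequentially versus 8 at the Nash outcome: unchanged.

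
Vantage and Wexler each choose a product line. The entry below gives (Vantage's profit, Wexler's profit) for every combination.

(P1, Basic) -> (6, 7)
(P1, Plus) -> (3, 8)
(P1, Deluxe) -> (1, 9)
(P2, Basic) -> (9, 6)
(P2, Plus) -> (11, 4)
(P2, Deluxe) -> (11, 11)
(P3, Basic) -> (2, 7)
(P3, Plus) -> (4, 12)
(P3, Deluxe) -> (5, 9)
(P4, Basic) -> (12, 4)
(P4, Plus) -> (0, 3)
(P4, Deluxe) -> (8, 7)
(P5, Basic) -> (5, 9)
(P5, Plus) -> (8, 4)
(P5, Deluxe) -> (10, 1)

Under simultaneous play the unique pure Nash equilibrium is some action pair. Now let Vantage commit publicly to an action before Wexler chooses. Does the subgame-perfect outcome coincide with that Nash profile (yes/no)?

Backward induction with Vantage moving first.
- P1: BR = Deluxe, leader payoff 1.
- P2: BR = Deluxe, leader payoff 11.
- P3: BR = Plus, leader payoff 4.
- P4: BR = Deluxe, leader payoff 8.
- P5: BR = Basic, leader payoff 5.
Vantage's induced payoffs are 1, 11, 4, 8, 5, so Vantage commits to P2. Subgame-perfect outcome: (P2, Deluxe) with payoffs (11, 11).
Now find the simultaneous Nash equilibrium.
Vantage's best replies: Basic→P4; Plus→P2; Deluxe→P2.
Wexler's best replies: P1→Deluxe; P2→Deluxe; P3→Plus; P4→Deluxe; P5→Basic.
The unique mutual best reply is (P2, Deluxe), giving (11, 11).
Sequential outcome (P2, Deluxe) coincides with the Nash profile (P2, Deluxe).

yes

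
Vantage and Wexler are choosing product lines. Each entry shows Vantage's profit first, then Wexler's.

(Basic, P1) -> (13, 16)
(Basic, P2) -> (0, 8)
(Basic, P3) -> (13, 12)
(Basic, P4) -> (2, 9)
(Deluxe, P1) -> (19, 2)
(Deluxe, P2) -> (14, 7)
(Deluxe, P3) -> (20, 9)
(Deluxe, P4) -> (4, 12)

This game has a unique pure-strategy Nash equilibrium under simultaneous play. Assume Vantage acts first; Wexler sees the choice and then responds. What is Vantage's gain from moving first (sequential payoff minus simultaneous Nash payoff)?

Wexler best-responds to each possible Vantage move:
- Basic: Wexler compares 16, 8, 12, 9 and picks P1; Vantage would get 13.
- Deluxe: Wexler compares 2, 7, 9, 12 and picks P4; Vantage would get 4.
Among 13, 4, the best is 13 at Basic. Subgame-perfect outcome: (Basic, P1) with payoffs (13, 16).
For the simultaneous game, intersect best replies.
Vantage's best replies: P1→Deluxe; P2→Deluxe; P3→Deluxe; P4→Deluxe.
Wexler's best replies: Basic→P1; Deluxe→P4.
Only (Deluxe, P4) has each player best-responding; Nash payoffs (4, 12).
Vantage's commitment gain: 13 − 4 = 9.

9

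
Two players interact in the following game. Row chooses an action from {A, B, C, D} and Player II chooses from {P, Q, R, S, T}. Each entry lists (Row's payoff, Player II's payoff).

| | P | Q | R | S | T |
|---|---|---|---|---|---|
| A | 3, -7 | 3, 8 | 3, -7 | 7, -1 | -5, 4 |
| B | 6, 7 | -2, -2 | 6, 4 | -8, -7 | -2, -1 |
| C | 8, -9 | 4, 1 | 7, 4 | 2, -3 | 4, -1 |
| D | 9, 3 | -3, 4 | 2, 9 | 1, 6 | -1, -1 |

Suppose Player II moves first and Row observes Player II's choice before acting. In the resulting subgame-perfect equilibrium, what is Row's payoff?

Backward induction with Player II moving first.
- P → Row plays D (best of 3, 6, 8, 9); Player II gets 3.
- Q → Row plays C (best of 3, -2, 4, -3); Player II gets 1.
- R → Row plays C (best of 3, 6, 7, 2); Player II gets 4.
- S → Row plays A (best of 7, -8, 2, 1); Player II gets -1.
- T → Row plays C (best of -5, -2, 4, -1); Player II gets -1.
Player II's induced payoffs are 3, 1, 4, -1, -1, so Player II commits to R. Subgame-perfect outcome: (C, R) with payoffs (7, 4).

7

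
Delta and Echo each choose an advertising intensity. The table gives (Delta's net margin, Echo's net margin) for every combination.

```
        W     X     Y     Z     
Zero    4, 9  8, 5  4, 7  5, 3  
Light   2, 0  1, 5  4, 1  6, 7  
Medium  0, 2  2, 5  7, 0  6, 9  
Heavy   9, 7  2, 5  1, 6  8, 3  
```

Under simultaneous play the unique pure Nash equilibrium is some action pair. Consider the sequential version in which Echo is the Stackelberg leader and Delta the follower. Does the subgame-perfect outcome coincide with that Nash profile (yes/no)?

yes

Delta best-responds to each possible Echo move:
- W: BR = Heavy, leader payoff 7.
- X: BR = Zero, leader payoff 5.
- Y: BR = Medium, leader payoff 0.
- Z: BR = Heavy, leader payoff 3.
Echo's induced payoffs are 7, 5, 0, 3, so Echo commits to W. Subgame-perfect outcome: (Heavy, W) with payoffs (9, 7).
Under simultaneous play:
Delta's best replies: W→Heavy; X→Zero; Y→Medium; Z→Heavy.
Echo's best replies: Zero→W; Light→Z; Medium→Z; Heavy→W.
Only (Heavy, W) has each player best-responding; Nash payoffs (9, 7).
Sequential outcome (Heavy, W) coincides with the Nash profile (Heavy, W).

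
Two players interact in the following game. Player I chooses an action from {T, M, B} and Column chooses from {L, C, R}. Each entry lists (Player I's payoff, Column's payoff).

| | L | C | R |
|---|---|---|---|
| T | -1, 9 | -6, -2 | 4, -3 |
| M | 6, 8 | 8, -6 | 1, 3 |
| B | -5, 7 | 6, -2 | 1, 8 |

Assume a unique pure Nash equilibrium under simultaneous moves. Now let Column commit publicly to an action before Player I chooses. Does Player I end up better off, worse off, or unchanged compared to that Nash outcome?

unchanged

Work backward from Player I's decision.
- L → Player I plays M (best of -1, 6, -5); Column gets 8.
- C → Player I plays M (best of -6, 8, 6); Column gets -6.
- R → Player I plays T (best of 4, 1, 1); Column gets -3.
Column's induced payoffs are 8, -6, -3, so Column commits to L. Subgame-perfect outcome: (M, L) with payoffs (6, 8).
Under simultaneous play:
Player I's best replies: L→M; C→M; R→T.
Column's best replies: T→L; M→L; B→R.
Only (M, L) has each player best-responding; Nash payoffs (6, 8).
Player I earns 6 sequentially versus 6 at the Nash outcome: unchanged.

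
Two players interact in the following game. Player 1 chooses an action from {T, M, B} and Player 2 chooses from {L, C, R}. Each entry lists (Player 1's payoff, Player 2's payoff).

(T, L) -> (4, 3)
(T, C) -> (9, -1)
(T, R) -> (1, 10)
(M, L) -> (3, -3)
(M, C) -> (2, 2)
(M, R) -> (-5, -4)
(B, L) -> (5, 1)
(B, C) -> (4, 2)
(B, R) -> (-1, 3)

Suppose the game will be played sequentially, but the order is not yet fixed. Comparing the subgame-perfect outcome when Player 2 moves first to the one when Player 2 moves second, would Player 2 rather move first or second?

If Player 1 leads: Player 2's best replies are T→R, M→C, B→R; Player 1's induced payoffs 1, 2, -1; outcome (M, C), payoffs (2, 2).
If Player 2 leads: Player 1's best replies are L→B, C→T, R→T; Player 2's induced payoffs 1, -1, 10; outcome (T, R), payoffs (1, 10).
Player 2 gets 10 moving first and 2 moving second, so Player 2 prefers to move first.

first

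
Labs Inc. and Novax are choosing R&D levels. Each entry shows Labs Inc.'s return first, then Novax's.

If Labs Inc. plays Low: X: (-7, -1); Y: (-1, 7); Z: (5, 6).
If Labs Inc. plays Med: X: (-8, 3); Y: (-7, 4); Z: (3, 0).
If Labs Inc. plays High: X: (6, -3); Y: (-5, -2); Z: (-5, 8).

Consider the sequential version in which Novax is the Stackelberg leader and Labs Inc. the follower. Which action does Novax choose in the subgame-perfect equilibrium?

Y

Labs Inc. best-responds to each possible Novax move:
- X: BR = High, leader payoff -3.
- Y: BR = Low, leader payoff 7.
- Z: BR = Low, leader payoff 6.
Maximizing over -3, 7, 6, Novax chooses Y. Subgame-perfect outcome: (Low, Y) with payoffs (-1, 7).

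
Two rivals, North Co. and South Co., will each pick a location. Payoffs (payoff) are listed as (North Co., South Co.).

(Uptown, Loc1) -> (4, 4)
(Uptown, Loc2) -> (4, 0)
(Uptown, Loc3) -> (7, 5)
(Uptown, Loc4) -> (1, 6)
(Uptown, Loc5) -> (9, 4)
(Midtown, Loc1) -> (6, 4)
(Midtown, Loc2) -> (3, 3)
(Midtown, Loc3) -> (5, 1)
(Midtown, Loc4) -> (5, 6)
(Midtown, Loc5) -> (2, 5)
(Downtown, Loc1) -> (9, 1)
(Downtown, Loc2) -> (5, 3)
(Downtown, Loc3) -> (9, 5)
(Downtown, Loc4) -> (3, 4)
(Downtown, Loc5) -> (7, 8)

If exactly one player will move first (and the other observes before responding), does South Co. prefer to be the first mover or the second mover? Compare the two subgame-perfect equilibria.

second

If North Co. leads: South Co.'s best replies are Uptown→Loc4, Midtown→Loc4, Downtown→Loc5; North Co.'s induced payoffs 1, 5, 7; outcome (Downtown, Loc5), payoffs (7, 8).
If South Co. leads: North Co.'s best replies are Loc1→Downtown, Loc2→Downtown, Loc3→Downtown, Loc4→Midtown, Loc5→Uptown; South Co.'s induced payoffs 1, 3, 5, 6, 4; outcome (Midtown, Loc4), payoffs (5, 6).
South Co. gets 6 moving first and 8 moving second, so South Co. prefers to move second.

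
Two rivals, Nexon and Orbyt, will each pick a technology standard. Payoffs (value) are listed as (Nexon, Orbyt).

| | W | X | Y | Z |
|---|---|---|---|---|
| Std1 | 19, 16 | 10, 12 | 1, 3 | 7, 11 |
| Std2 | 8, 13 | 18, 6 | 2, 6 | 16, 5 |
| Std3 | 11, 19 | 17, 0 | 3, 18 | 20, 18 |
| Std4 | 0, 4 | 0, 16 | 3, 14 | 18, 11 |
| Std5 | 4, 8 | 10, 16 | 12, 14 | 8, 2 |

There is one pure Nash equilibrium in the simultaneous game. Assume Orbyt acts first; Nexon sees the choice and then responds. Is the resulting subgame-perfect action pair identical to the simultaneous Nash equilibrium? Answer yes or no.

no

Solve by backward induction (Orbyt leads).
- W → Nexon plays Std1 (best of 19, 8, 11, 0, 4); Orbyt gets 16.
- X → Nexon plays Std2 (best of 10, 18, 17, 0, 10); Orbyt gets 6.
- Y → Nexon plays Std5 (best of 1, 2, 3, 3, 12); Orbyt gets 14.
- Z → Nexon plays Std3 (best of 7, 16, 20, 18, 8); Orbyt gets 18.
Orbyt's induced payoffs are 16, 6, 14, 18, so Orbyt commits to Z. Subgame-perfect outcome: (Std3, Z) with payoffs (20, 18).
For the simultaneous game, intersect best replies.
Nexon's best replies: W→Std1; X→Std2; Y→Std5; Z→Std3.
Orbyt's best replies: Std1→W; Std2→W; Std3→W; Std4→X; Std5→X.
The unique mutual best reply is (Std1, W), giving (19, 16).
Sequential outcome (Std3, Z) differs from the Nash profile (Std1, W).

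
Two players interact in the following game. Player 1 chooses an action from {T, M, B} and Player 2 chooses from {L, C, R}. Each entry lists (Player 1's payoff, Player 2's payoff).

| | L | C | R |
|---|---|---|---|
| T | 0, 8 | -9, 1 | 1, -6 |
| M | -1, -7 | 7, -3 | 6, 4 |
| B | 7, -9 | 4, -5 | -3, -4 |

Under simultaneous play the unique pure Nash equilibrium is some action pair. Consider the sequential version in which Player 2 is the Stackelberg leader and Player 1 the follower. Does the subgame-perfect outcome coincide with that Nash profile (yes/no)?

Player 1 best-responds to each possible Player 2 move:
- L: Player 1 compares 0, -1, 7 and picks B; Player 2 would get -9.
- C: Player 1 compares -9, 7, 4 and picks M; Player 2 would get -3.
- R: Player 1 compares 1, 6, -3 and picks M; Player 2 would get 4.
Player 2's induced payoffs are -9, -3, 4, so Player 2 commits to R. Subgame-perfect outcome: (M, R) with payoffs (6, 4).
Under simultaneous play:
Player 1's best replies: L→B; C→M; R→M.
Player 2's best replies: T→L; M→R; B→R.
Only (M, R) has each player best-responding; Nash payoffs (6, 4).
Sequential outcome (M, R) coincides with the Nash profile (M, R).

yes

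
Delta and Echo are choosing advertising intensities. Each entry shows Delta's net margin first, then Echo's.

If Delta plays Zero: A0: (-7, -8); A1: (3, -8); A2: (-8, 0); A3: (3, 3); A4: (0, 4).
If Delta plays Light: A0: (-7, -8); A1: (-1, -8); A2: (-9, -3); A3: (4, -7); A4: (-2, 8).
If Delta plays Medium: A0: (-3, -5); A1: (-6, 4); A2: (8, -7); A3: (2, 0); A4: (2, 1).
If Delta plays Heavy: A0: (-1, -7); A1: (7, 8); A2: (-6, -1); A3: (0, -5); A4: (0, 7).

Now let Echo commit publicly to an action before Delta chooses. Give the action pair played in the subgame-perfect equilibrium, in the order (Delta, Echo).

(Heavy, A1)

Solve by backward induction (Echo leads).
- A0: BR = Heavy, leader payoff -7.
- A1: BR = Heavy, leader payoff 8.
- A2: BR = Medium, leader payoff -7.
- A3: BR = Light, leader payoff -7.
- A4: BR = Medium, leader payoff 1.
Echo's induced payoffs are -7, 8, -7, -7, 1, so Echo commits to A1. Subgame-perfect outcome: (Heavy, A1) with payoffs (7, 8).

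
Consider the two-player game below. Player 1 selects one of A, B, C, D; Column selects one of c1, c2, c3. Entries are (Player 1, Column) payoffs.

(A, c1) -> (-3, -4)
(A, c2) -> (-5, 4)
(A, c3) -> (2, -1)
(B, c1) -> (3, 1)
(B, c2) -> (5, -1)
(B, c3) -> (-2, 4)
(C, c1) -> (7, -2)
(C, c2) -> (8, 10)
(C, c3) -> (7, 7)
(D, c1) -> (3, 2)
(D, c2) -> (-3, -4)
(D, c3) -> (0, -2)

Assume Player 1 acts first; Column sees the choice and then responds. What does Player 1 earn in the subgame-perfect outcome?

8

Column best-responds to each possible Player 1 move:
- A: BR = c2, leader payoff -5.
- B: BR = c3, leader payoff -2.
- C: BR = c2, leader payoff 8.
- D: BR = c1, leader payoff 3.
Player 1's induced payoffs are -5, -2, 8, 3, so Player 1 commits to C. Subgame-perfect outcome: (C, c2) with payoffs (8, 10).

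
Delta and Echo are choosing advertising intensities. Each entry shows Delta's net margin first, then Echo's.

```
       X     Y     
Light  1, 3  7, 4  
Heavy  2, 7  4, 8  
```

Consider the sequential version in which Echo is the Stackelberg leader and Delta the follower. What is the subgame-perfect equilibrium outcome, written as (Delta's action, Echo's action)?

(Heavy, X)

Solve by backward induction (Echo leads).
- X: Delta compares 1, 2 and picks Heavy; Echo would get 7.
- Y: Delta compares 7, 4 and picks Light; Echo would get 4.
Echo's induced payoffs are 7, 4, so Echo commits to X. Subgame-perfect outcome: (Heavy, X) with payoffs (2, 7).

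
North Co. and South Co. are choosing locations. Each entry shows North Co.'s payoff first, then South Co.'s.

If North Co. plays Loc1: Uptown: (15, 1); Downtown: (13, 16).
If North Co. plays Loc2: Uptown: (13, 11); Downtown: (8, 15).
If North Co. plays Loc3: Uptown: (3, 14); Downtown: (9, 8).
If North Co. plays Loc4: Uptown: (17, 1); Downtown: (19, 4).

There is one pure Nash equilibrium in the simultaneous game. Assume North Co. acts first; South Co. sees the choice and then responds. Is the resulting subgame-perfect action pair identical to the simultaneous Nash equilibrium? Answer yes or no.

Work backward from South Co.'s decision.
- Loc1: BR = Downtown, leader payoff 13.
- Loc2: BR = Downtown, leader payoff 8.
- Loc3: BR = Uptown, leader payoff 3.
- Loc4: BR = Downtown, leader payoff 19.
Maximizing over 13, 8, 3, 19, North Co. chooses Loc4. Subgame-perfect outcome: (Loc4, Downtown) with payoffs (19, 4).
Under simultaneous play:
North Co.'s best replies: Uptown→Loc4; Downtown→Loc4.
South Co.'s best replies: Loc1→Downtown; Loc2→Downtown; Loc3→Uptown; Loc4→Downtown.
The unique mutual best reply is (Loc4, Downtown), giving (19, 4).
Sequential outcome (Loc4, Downtown) coincides with the Nash profile (Loc4, Downtown).

yes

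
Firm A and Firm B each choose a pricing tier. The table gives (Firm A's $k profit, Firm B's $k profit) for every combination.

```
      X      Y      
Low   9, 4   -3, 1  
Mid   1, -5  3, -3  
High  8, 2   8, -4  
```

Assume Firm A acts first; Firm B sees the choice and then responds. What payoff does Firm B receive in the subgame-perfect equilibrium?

Work backward from Firm B's decision.
- Low → Firm B plays X (best of 4, 1); Firm A gets 9.
- Mid → Firm B plays Y (best of -5, -3); Firm A gets 3.
- High → Firm B plays X (best of 2, -4); Firm A gets 8.
Maximizing over 9, 3, 8, Firm A chooses Low. Subgame-perfect outcome: (Low, X) with payoffs (9, 4).

4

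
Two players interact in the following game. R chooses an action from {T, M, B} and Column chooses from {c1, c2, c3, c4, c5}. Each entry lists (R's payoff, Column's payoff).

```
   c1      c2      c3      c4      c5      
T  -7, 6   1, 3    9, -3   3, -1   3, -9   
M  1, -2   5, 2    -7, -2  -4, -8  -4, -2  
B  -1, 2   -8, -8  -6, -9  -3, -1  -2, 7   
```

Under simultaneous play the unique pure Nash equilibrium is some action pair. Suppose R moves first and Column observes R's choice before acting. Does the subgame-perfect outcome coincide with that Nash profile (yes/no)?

yes

Work backward from Column's decision.
- T → Column plays c1 (best of 6, 3, -3, -1, -9); R gets -7.
- M → Column plays c2 (best of -2, 2, -2, -8, -2); R gets 5.
- B → Column plays c5 (best of 2, -8, -9, -1, 7); R gets -2.
R's induced payoffs are -7, 5, -2, so R commits to M. Subgame-perfect outcome: (M, c2) with payoffs (5, 2).
Under simultaneous play:
R's best replies: c1→M; c2→M; c3→T; c4→T; c5→T.
Column's best replies: T→c1; M→c2; B→c5.
The unique mutual best reply is (M, c2), giving (5, 2).
Sequential outcome (M, c2) coincides with the Nash profile (M, c2).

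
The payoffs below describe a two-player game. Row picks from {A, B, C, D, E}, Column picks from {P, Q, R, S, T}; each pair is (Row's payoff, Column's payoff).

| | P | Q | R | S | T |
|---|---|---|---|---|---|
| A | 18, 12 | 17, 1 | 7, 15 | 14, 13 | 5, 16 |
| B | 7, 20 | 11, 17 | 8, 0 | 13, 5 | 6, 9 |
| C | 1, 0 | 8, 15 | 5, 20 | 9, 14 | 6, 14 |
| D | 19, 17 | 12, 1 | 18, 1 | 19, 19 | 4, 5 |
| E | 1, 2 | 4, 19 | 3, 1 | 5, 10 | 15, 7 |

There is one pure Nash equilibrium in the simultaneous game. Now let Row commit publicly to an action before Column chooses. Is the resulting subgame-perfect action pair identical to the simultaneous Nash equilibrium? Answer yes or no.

Solve by backward induction (Row leads).
- A → Column plays T (best of 12, 1, 15, 13, 16); Row gets 5.
- B → Column plays P (best of 20, 17, 0, 5, 9); Row gets 7.
- C → Column plays R (best of 0, 15, 20, 14, 14); Row gets 5.
- D → Column plays S (best of 17, 1, 1, 19, 5); Row gets 19.
- E → Column plays Q (best of 2, 19, 1, 10, 7); Row gets 4.
Row's induced payoffs are 5, 7, 5, 19, 4, so Row commits to D. Subgame-perfect outcome: (D, S) with payoffs (19, 19).
For the simultaneous game, intersect best replies.
Row's best replies: P→D; Q→A; R→D; S→D; T→E.
Column's best replies: A→T; B→P; C→R; D→S; E→Q.
Only (D, S) has each player best-responding; Nash payoffs (19, 19).
Sequential outcome (D, S) coincides with the Nash profile (D, S).

yes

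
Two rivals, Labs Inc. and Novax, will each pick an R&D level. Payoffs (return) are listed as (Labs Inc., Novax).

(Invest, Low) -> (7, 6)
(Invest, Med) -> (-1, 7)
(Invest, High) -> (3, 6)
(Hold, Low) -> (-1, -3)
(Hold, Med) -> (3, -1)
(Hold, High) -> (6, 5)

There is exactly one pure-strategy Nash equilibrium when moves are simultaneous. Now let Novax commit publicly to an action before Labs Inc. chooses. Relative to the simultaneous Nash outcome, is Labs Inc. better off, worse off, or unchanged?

better off

Solve by backward induction (Novax leads).
- Low → Labs Inc. plays Invest (best of 7, -1); Novax gets 6.
- Med → Labs Inc. plays Hold (best of -1, 3); Novax gets -1.
- High → Labs Inc. plays Hold (best of 3, 6); Novax gets 5.
Maximizing over 6, -1, 5, Novax chooses Low. Subgame-perfect outcome: (Invest, Low) with payoffs (7, 6).
For the simultaneous game, intersect best replies.
Labs Inc.'s best replies: Low→Invest; Med→Hold; High→Hold.
Novax's best replies: Invest→Med; Hold→High.
Only (Hold, High) has each player best-responding; Nash payoffs (6, 5).
Labs Inc. earns 7 sequentially versus 6 at the Nash outcome: better off.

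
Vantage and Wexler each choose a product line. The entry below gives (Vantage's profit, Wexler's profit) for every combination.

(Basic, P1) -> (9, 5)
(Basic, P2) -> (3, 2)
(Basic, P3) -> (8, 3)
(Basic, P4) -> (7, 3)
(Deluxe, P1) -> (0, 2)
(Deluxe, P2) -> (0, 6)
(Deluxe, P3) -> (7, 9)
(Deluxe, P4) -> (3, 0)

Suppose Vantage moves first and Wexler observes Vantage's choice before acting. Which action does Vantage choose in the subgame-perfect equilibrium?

Basic

Solve by backward induction (Vantage leads).
- Basic → Wexler plays P1 (best of 5, 2, 3, 3); Vantage gets 9.
- Deluxe → Wexler plays P3 (best of 2, 6, 9, 0); Vantage gets 7.
Maximizing over 9, 7, Vantage chooses Basic. Subgame-perfect outcome: (Basic, P1) with payoffs (9, 5).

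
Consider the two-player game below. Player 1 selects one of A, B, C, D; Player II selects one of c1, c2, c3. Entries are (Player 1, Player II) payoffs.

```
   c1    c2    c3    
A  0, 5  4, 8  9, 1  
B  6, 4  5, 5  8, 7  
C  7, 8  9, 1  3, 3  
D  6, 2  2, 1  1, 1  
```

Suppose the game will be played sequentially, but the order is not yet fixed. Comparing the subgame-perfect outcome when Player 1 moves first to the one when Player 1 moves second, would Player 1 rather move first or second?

If Player 1 leads: Player II's best replies are A→c2, B→c3, C→c1, D→c1; Player 1's induced payoffs 4, 8, 7, 6; outcome (B, c3), payoffs (8, 7).
If Player II leads: Player 1's best replies are c1→C, c2→C, c3→A; Player II's induced payoffs 8, 1, 1; outcome (C, c1), payoffs (7, 8).
Player 1 gets 8 moving first and 7 moving second, so Player 1 prefers to move first.

first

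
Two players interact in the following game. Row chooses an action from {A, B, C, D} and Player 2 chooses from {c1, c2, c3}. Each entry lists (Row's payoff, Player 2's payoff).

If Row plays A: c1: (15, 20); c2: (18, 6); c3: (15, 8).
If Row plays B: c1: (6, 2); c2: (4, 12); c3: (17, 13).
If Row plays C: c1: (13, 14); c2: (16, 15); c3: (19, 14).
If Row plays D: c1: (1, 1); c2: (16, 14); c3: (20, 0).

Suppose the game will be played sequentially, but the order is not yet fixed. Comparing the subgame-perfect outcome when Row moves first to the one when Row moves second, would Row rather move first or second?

If Row leads: Player 2's best replies are A→c1, B→c3, C→c2, D→c2; Row's induced payoffs 15, 17, 16, 16; outcome (B, c3), payoffs (17, 13).
If Player 2 leads: Row's best replies are c1→A, c2→A, c3→D; Player 2's induced payoffs 20, 6, 0; outcome (A, c1), payoffs (15, 20).
Row gets 17 moving first and 15 moving second, so Row prefers to move first.

first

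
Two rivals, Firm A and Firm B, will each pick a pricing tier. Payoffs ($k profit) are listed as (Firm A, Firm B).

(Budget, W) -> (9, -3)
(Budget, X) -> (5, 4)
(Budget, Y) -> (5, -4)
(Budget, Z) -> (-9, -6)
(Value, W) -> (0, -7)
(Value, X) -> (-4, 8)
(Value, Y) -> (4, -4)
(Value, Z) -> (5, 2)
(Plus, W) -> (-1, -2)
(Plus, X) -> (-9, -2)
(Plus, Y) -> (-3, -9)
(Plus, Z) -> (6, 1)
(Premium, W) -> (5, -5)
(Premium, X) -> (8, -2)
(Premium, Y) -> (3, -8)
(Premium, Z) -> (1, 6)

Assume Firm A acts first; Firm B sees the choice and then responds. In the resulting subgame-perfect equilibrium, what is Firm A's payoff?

6

Work backward from Firm B's decision.
- Budget: Firm B compares -3, 4, -4, -6 and picks X; Firm A would get 5.
- Value: Firm B compares -7, 8, -4, 2 and picks X; Firm A would get -4.
- Plus: Firm B compares -2, -2, -9, 1 and picks Z; Firm A would get 6.
- Premium: Firm B compares -5, -2, -8, 6 and picks Z; Firm A would get 1.
Among 5, -4, 6, 1, the best is 6 at Plus. Subgame-perfect outcome: (Plus, Z) with payoffs (6, 1).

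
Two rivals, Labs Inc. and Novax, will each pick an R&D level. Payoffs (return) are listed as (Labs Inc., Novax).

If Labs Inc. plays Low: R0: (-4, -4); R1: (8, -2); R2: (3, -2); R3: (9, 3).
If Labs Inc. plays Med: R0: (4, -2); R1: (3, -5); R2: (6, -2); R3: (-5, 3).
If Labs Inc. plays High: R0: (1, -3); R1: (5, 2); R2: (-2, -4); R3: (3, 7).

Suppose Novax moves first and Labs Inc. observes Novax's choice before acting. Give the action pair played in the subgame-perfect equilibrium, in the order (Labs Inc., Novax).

(Low, R3)

Labs Inc. best-responds to each possible Novax move:
- R0: BR = Med, leader payoff -2.
- R1: BR = Low, leader payoff -2.
- R2: BR = Med, leader payoff -2.
- R3: BR = Low, leader payoff 3.
Among -2, -2, -2, 3, the best is 3 at R3. Subgame-perfect outcome: (Low, R3) with payoffs (9, 3).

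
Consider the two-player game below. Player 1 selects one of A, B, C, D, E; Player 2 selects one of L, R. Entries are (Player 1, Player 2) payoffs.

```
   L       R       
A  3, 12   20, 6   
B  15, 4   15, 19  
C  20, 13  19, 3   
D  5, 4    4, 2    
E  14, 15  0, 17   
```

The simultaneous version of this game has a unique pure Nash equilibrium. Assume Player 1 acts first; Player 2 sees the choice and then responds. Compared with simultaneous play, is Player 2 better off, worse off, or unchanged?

unchanged

Backward induction with Player 1 moving first.
- A: BR = L, leader payoff 3.
- B: BR = R, leader payoff 15.
- C: BR = L, leader payoff 20.
- D: BR = L, leader payoff 5.
- E: BR = R, leader payoff 0.
Player 1's induced payoffs are 3, 15, 20, 5, 0, so Player 1 commits to C. Subgame-perfect outcome: (C, L) with payoffs (20, 13).
Now find the simultaneous Nash equilibrium.
Player 1's best replies: L→C; R→A.
Player 2's best replies: A→L; B→R; C→L; D→L; E→R.
The unique mutual best reply is (C, L), giving (20, 13).
Player 2 earns 13 sequentially versus 13 at the Nash outcome: unchanged.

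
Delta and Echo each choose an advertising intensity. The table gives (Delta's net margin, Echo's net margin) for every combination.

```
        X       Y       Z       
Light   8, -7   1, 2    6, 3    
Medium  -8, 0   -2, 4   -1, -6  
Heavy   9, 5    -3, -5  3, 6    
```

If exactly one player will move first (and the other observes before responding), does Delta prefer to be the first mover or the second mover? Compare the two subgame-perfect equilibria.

If Delta leads: Echo's best replies are Light→Z, Medium→Y, Heavy→Z; Delta's induced payoffs 6, -2, 3; outcome (Light, Z), payoffs (6, 3).
If Echo leads: Delta's best replies are X→Heavy, Y→Light, Z→Light; Echo's induced payoffs 5, 2, 3; outcome (Heavy, X), payoffs (9, 5).
Delta gets 6 moving first and 9 moving second, so Delta prefers to move second.

second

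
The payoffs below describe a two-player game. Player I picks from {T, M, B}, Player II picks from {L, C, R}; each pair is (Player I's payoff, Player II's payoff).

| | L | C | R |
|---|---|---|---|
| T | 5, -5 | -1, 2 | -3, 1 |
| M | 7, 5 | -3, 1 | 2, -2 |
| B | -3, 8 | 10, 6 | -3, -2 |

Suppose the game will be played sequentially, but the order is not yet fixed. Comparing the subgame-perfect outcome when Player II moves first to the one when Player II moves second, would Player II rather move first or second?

If Player I leads: Player II's best replies are T→C, M→L, B→L; Player I's induced payoffs -1, 7, -3; outcome (M, L), payoffs (7, 5).
If Player II leads: Player I's best replies are L→M, C→B, R→M; Player II's induced payoffs 5, 6, -2; outcome (B, C), payoffs (10, 6).
Player II gets 6 moving first and 5 moving second, so Player II prefers to move first.

first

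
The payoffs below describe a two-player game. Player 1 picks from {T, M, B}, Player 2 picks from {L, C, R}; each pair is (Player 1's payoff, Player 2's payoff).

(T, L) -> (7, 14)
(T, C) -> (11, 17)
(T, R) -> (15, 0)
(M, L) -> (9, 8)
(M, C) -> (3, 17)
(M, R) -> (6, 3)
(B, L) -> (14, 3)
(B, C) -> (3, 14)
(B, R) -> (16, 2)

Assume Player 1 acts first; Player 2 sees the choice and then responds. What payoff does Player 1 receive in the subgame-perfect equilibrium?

Solve by backward induction (Player 1 leads).
- T → Player 2 plays C (best of 14, 17, 0); Player 1 gets 11.
- M → Player 2 plays C (best of 8, 17, 3); Player 1 gets 3.
- B → Player 2 plays C (best of 3, 14, 2); Player 1 gets 3.
Maximizing over 11, 3, 3, Player 1 chooses T. Subgame-perfect outcome: (T, C) with payoffs (11, 17).

11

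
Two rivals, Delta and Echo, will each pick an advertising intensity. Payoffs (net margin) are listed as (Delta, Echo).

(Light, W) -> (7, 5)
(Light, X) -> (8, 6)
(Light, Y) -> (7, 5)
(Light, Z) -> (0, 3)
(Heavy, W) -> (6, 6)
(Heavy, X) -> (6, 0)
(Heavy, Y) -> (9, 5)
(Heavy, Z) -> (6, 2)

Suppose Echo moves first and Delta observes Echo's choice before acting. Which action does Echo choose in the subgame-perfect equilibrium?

Work backward from Delta's decision.
- W → Delta plays Light (best of 7, 6); Echo gets 5.
- X → Delta plays Light (best of 8, 6); Echo gets 6.
- Y → Delta plays Heavy (best of 7, 9); Echo gets 5.
- Z → Delta plays Heavy (best of 0, 6); Echo gets 2.
Maximizing over 5, 6, 5, 2, Echo chooses X. Subgame-perfect outcome: (Light, X) with payoffs (8, 6).

X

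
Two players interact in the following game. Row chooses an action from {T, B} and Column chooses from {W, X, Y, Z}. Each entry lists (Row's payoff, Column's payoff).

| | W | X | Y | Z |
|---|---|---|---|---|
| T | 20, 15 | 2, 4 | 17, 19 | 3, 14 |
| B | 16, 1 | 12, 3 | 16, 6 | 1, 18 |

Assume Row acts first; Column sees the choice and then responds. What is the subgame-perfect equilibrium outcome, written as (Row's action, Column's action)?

(T, Y)

Backward induction with Row moving first.
- T: Column compares 15, 4, 19, 14 and picks Y; Row would get 17.
- B: Column compares 1, 3, 6, 18 and picks Z; Row would get 1.
Maximizing over 17, 1, Row chooses T. Subgame-perfect outcome: (T, Y) with payoffs (17, 19).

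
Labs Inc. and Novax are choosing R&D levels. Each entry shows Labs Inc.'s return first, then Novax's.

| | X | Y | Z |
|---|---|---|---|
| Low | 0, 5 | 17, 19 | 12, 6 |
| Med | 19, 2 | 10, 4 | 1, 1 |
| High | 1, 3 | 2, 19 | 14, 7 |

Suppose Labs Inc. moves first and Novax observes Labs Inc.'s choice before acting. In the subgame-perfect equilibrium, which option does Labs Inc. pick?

Low

Novax best-responds to each possible Labs Inc. move:
- Low → Novax plays Y (best of 5, 19, 6); Labs Inc. gets 17.
- Med → Novax plays Y (best of 2, 4, 1); Labs Inc. gets 10.
- High → Novax plays Y (best of 3, 19, 7); Labs Inc. gets 2.
Labs Inc.'s induced payoffs are 17, 10, 2, so Labs Inc. commits to Low. Subgame-perfect outcome: (Low, Y) with payoffs (17, 19).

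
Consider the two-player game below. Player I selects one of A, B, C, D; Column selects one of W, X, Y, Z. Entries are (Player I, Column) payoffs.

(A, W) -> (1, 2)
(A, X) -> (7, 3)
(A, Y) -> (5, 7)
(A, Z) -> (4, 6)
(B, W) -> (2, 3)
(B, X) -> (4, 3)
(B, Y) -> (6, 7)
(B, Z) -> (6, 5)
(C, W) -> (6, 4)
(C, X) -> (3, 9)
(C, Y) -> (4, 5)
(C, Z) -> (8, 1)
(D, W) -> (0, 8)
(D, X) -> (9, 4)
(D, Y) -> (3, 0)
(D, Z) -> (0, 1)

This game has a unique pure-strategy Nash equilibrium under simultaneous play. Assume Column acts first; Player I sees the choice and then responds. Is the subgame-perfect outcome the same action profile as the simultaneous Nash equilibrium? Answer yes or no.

yes

Player I best-responds to each possible Column move:
- W → Player I plays C (best of 1, 2, 6, 0); Column gets 4.
- X → Player I plays D (best of 7, 4, 3, 9); Column gets 4.
- Y → Player I plays B (best of 5, 6, 4, 3); Column gets 7.
- Z → Player I plays C (best of 4, 6, 8, 0); Column gets 1.
Among 4, 4, 7, 1, the best is 7 at Y. Subgame-perfect outcome: (B, Y) with payoffs (6, 7).
Under simultaneous play:
Player I's best replies: W→C; X→D; Y→B; Z→C.
Column's best replies: A→Y; B→Y; C→X; D→W.
The unique mutual best reply is (B, Y), giving (6, 7).
Sequential outcome (B, Y) coincides with the Nash profile (B, Y).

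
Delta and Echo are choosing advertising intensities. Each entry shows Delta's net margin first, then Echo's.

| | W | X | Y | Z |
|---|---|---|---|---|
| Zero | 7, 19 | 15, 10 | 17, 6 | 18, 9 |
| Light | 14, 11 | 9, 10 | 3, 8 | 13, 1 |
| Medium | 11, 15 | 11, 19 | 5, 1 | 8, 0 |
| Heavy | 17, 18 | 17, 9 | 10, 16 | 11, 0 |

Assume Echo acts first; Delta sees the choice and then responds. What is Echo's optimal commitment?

W

Work backward from Delta's decision.
- W: Delta compares 7, 14, 11, 17 and picks Heavy; Echo would get 18.
- X: Delta compares 15, 9, 11, 17 and picks Heavy; Echo would get 9.
- Y: Delta compares 17, 3, 5, 10 and picks Zero; Echo would get 6.
- Z: Delta compares 18, 13, 8, 11 and picks Zero; Echo would get 9.
Maximizing over 18, 9, 6, 9, Echo chooses W. Subgame-perfect outcome: (Heavy, W) with payoffs (17, 18).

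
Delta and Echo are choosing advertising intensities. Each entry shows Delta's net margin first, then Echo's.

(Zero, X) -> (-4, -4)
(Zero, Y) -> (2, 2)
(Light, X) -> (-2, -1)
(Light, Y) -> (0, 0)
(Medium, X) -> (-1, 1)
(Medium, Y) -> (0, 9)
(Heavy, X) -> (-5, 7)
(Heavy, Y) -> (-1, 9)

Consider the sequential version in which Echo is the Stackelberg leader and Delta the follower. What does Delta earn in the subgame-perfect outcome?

Backward induction with Echo moving first.
- X: BR = Medium, leader payoff 1.
- Y: BR = Zero, leader payoff 2.
Among 1, 2, the best is 2 at Y. Subgame-perfect outcome: (Zero, Y) with payoffs (2, 2).

2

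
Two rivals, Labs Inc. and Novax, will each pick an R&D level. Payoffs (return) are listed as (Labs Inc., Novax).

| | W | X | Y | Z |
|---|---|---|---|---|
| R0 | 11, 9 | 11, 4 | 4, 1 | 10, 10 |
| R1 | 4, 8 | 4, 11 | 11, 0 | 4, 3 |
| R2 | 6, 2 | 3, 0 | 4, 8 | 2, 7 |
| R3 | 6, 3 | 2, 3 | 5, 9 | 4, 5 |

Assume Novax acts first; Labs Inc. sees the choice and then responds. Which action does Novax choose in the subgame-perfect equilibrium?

Z

Solve by backward induction (Novax leads).
- W: BR = R0, leader payoff 9.
- X: BR = R0, leader payoff 4.
- Y: BR = R1, leader payoff 0.
- Z: BR = R0, leader payoff 10.
Maximizing over 9, 4, 0, 10, Novax chooses Z. Subgame-perfect outcome: (R0, Z) with payoffs (10, 10).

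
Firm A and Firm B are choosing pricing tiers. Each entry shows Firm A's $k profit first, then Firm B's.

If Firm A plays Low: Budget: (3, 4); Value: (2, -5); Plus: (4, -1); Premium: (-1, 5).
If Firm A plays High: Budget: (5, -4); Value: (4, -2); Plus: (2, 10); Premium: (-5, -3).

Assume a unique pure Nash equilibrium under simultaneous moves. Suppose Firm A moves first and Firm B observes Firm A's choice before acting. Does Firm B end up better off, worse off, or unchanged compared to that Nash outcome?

Work backward from Firm B's decision.
- Low: Firm B compares 4, -5, -1, 5 and picks Premium; Firm A would get -1.
- High: Firm B compares -4, -2, 10, -3 and picks Plus; Firm A would get 2.
Among -1, 2, the best is 2 at High. Subgame-perfect outcome: (High, Plus) with payoffs (2, 10).
Under simultaneous play:
Firm A's best replies: Budget→High; Value→High; Plus→Low; Premium→Low.
Firm B's best replies: Low→Premium; High→Plus.
Only (Low, Premium) has each player best-responding; Nash payoffs (-1, 5).
Firm B earns 10 sequentially versus 5 at the Nash outcome: better off.

better off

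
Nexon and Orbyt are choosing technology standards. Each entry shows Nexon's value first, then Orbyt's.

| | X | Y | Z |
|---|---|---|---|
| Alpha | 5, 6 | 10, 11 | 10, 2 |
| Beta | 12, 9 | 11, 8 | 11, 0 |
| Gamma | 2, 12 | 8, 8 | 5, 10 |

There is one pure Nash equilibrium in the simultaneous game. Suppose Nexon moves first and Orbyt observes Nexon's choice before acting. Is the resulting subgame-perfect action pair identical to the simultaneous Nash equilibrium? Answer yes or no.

yes

Orbyt best-responds to each possible Nexon move:
- Alpha: Orbyt compares 6, 11, 2 and picks Y; Nexon would get 10.
- Beta: Orbyt compares 9, 8, 0 and picks X; Nexon would get 12.
- Gamma: Orbyt compares 12, 8, 10 and picks X; Nexon would get 2.
Maximizing over 10, 12, 2, Nexon chooses Beta. Subgame-perfect outcome: (Beta, X) with payoffs (12, 9).
For the simultaneous game, intersect best replies.
Nexon's best replies: X→Beta; Y→Beta; Z→Beta.
Orbyt's best replies: Alpha→Y; Beta→X; Gamma→X.
The unique mutual best reply is (Beta, X), giving (12, 9).
Sequential outcome (Beta, X) coincides with the Nash profile (Beta, X).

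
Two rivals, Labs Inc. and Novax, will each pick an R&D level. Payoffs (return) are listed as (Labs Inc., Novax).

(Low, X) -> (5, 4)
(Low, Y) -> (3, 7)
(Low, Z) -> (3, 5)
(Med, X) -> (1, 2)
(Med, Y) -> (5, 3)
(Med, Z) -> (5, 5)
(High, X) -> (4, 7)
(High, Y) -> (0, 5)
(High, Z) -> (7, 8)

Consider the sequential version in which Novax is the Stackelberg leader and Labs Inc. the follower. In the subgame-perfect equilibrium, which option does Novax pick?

Z

Backward induction with Novax moving first.
- X: BR = Low, leader payoff 4.
- Y: BR = Med, leader payoff 3.
- Z: BR = High, leader payoff 8.
Maximizing over 4, 3, 8, Novax chooses Z. Subgame-perfect outcome: (High, Z) with payoffs (7, 8).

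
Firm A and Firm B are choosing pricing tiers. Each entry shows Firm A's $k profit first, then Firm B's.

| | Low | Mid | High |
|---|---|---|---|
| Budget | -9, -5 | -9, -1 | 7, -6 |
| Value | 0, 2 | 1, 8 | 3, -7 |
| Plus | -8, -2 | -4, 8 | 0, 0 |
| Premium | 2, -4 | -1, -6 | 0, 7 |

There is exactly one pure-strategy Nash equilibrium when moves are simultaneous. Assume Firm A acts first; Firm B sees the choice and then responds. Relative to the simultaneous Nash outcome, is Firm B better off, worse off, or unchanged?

unchanged

Backward induction with Firm A moving first.
- Budget: BR = Mid, leader payoff -9.
- Value: BR = Mid, leader payoff 1.
- Plus: BR = Mid, leader payoff -4.
- Premium: BR = High, leader payoff 0.
Maximizing over -9, 1, -4, 0, Firm A chooses Value. Subgame-perfect outcome: (Value, Mid) with payoffs (1, 8).
For the simultaneous game, intersect best replies.
Firm A's best replies: Low→Premium; Mid→Value; High→Budget.
Firm B's best replies: Budget→Mid; Value→Mid; Plus→Mid; Premium→High.
The unique mutual best reply is (Value, Mid), giving (1, 8).
Firm B earns 8 sequentially versus 8 at the Nash outcome: unchanged.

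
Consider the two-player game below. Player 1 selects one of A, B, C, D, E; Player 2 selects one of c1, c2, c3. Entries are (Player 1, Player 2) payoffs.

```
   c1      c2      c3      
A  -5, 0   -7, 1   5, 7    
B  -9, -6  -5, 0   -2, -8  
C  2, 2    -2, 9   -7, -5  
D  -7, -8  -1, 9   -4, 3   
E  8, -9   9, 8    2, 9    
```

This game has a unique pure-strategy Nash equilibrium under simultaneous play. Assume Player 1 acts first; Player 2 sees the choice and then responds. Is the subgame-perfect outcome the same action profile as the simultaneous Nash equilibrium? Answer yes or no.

yes

Player 2 best-responds to each possible Player 1 move:
- A → Player 2 plays c3 (best of 0, 1, 7); Player 1 gets 5.
- B → Player 2 plays c2 (best of -6, 0, -8); Player 1 gets -5.
- C → Player 2 plays c2 (best of 2, 9, -5); Player 1 gets -2.
- D → Player 2 plays c2 (best of -8, 9, 3); Player 1 gets -1.
- E → Player 2 plays c3 (best of -9, 8, 9); Player 1 gets 2.
Among 5, -5, -2, -1, 2, the best is 5 at A. Subgame-perfect outcome: (A, c3) with payoffs (5, 7).
Now find the simultaneous Nash equilibrium.
Player 1's best replies: c1→E; c2→E; c3→A.
Player 2's best replies: A→c3; B→c2; C→c2; D→c2; E→c3.
The unique mutual best reply is (A, c3), giving (5, 7).
Sequential outcome (A, c3) coincides with the Nash profile (A, c3).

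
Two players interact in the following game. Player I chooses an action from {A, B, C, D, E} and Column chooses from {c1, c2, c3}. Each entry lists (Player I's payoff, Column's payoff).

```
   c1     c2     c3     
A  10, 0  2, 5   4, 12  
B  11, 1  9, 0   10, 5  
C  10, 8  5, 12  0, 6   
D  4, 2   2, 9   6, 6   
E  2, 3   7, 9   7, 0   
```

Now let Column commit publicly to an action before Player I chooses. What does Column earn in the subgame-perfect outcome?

5

Solve by backward induction (Column leads).
- c1 → Player I plays B (best of 10, 11, 10, 4, 2); Column gets 1.
- c2 → Player I plays B (best of 2, 9, 5, 2, 7); Column gets 0.
- c3 → Player I plays B (best of 4, 10, 0, 6, 7); Column gets 5.
Column's induced payoffs are 1, 0, 5, so Column commits to c3. Subgame-perfect outcome: (B, c3) with payoffs (10, 5).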